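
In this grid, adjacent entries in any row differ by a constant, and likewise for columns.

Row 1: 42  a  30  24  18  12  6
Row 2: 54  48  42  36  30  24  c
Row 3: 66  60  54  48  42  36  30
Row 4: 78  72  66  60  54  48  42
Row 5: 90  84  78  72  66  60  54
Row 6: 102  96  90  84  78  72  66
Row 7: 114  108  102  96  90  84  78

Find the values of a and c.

Along each row the entries change by -6 per step; down each column they change by 12.
Row 1: from 42 at column 1, stepping by -6 to column 2 gives 36.
Row 2: from 54 at column 1, stepping by -6 to column 7 gives 18.

a = 36, c = 18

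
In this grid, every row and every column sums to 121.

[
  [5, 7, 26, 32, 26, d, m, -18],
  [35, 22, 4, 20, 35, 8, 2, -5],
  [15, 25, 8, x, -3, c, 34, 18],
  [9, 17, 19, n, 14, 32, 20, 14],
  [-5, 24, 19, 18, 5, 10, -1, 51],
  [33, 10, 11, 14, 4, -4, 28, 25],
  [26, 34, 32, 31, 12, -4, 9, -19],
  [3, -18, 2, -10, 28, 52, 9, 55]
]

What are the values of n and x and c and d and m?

n = -4, x = 20, c = 4, d = 23, m = 20

The known cells in column 7 total 101, leaving 121 − 101 = 20 for the blank.
The known cells in row 4 total 125, leaving 121 − 125 = -4 for the blank.
The known cells in column 4 total 101, leaving 121 − 101 = 20 for the blank.
The known cells in row 1 total 98, leaving 121 − 98 = 23 for the blank.
The known cells in row 3 total 117, leaving 121 − 117 = 4 for the blank.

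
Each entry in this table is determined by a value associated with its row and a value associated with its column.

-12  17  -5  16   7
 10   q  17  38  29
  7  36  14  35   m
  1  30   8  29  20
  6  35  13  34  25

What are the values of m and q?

The difference between any two rows is the same in every column — this is an addition table with the headers hidden.
Row 3 minus row 1 is 7 − (-12) = 19, so its entry in column 5 is 7 + 19 = 26.
Row 2 minus row 1 is 10 − (-12) = 22, so its entry in column 2 is 17 + 22 = 39.

m = 26, q = 39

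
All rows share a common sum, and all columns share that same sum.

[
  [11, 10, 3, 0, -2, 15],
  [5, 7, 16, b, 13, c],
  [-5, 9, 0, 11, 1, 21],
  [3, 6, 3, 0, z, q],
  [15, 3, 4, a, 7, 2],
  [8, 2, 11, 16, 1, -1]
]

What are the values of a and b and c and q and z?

a = 6, b = 4, c = -8, q = 8, z = 17

Rows 1 and 3 both sum to 37, so that's the common total.
Column 5: -2 + 13 + 1 + 7 + 1 = 20, so its missing entry is 37 − 20 = 17.
Row 5: 15 + 3 + 4 + 7 + 2 = 31, so its missing entry is 37 − 31 = 6.
Column 4: 0 + 11 + 0 + 6 + 16 = 33, so its missing entry is 37 − 33 = 4.
Row 2: 5 + 7 + 16 + 4 + 13 = 45, so its missing entry is 37 − 45 = -8.
Row 4: 3 + 6 + 3 + 0 + 17 = 29, so its missing entry is 37 − 29 = 8.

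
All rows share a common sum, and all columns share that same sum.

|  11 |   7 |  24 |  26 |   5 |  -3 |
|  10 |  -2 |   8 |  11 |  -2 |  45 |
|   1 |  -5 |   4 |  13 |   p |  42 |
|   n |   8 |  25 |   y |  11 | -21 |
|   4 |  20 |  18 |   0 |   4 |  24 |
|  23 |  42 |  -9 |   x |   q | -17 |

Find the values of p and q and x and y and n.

Rows 1 and 2 both sum to 70, so that's the common total.
The known cells in row 3 total 55, leaving 70 − 55 = 15 for the blank.
The known cells in column 5 total 33, leaving 70 − 33 = 37 for the blank.
The known cells in column 1 total 49, leaving 70 − 49 = 21 for the blank.
The known cells in row 4 total 44, leaving 70 − 44 = 26 for the blank.
The known cells in row 6 total 76, leaving 70 − 76 = -6 for the blank.

p = 15, q = 37, x = -6, y = 26, n = 21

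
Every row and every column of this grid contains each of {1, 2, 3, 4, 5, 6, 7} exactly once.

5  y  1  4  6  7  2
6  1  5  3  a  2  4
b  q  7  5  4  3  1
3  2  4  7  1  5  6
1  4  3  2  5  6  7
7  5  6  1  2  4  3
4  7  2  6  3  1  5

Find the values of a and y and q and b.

a = 7, y = 3, q = 6, b = 2

Cell (1,2): row 1 already has {1, 2, 4, 5, 6, 7} → 3.
Cell (3,1): column 1 already has {1, 3, 4, 5, 6, 7} → 2.
At (row 3, col 2): row 3 already has {1, 2, 3, 4, 5, 7}, so the value is 6.
For row 2, column 5: row 2 already has {1, 2, 3, 4, 5, 6}; that leaves 7.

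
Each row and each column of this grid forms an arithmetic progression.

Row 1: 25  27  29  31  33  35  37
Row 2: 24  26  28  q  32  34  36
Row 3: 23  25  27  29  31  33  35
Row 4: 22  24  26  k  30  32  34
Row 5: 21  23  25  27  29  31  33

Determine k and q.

Along each row the entries change by 2 per step; down each column they change by -1.
Row 4: from 22 at column 1, stepping by 2 to column 4 gives 28.
Row 2: from 24 at column 1, stepping by 2 to column 4 gives 30.

k = 28, q = 30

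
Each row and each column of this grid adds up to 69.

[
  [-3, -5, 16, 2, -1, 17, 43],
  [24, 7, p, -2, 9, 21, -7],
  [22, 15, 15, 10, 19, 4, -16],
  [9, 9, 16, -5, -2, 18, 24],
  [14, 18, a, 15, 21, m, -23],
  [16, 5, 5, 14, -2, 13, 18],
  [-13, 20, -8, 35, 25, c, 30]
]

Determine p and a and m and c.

Row 2: 24 + 7 − 2 + 9 + 21 − 7 = 52, so its missing entry is 69 − 52 = 17.
Row 7: -13 + 20 − 8 + 35 + 25 + 30 = 89, so its missing entry is 69 − 89 = -20.
Column 6: 17 + 21 + 4 + 18 + 13 − 20 = 53, so its missing entry is 69 − 53 = 16.
Row 5: 14 + 18 + 15 + 21 + 16 − 23 = 61, so its missing entry is 69 − 61 = 8.

p = 17, a = 8, m = 16, c = -20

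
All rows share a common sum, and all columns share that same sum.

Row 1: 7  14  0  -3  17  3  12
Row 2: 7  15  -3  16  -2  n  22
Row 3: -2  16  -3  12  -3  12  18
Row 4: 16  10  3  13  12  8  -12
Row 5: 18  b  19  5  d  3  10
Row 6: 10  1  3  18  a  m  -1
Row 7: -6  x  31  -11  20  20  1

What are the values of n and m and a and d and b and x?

Rows 1 and 3 both sum to 50, so that's the common total.
Row 2 has 7 + 15 − 3 + 16 − 2 + 22 = 55; the blank must be 50 − 55 = -5.
Column 6 has 3 − 5 + 12 + 8 + 3 + 20 = 41; the blank must be 50 − 41 = 9.
Row 7 has -6 + 31 − 11 + 20 + 20 + 1 = 55; the blank must be 50 − 55 = -5.
Row 6 has 10 + 1 + 3 + 18 + 9 − 1 = 40; the blank must be 50 − 40 = 10.
Column 5 has 17 − 2 − 3 + 12 + 10 + 20 = 54; the blank must be 50 − 54 = -4.
Row 5 has 18 + 19 + 5 − 4 + 3 + 10 = 51; the blank must be 50 − 51 = -1.

n = -5, m = 9, a = 10, d = -4, b = -1, x = -5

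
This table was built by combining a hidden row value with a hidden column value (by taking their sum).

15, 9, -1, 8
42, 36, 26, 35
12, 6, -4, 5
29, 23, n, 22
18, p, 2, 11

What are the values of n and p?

n = 13, p = 12

The difference between any two rows is the same in every column — this is an addition table with the headers hidden.
Row 4 minus row 1 is 22 − 8 = 14, so its entry in column 3 is -1 + 14 = 13.
Row 5 minus row 1 is 11 − 8 = 3, so its entry in column 2 is 9 + 3 = 12.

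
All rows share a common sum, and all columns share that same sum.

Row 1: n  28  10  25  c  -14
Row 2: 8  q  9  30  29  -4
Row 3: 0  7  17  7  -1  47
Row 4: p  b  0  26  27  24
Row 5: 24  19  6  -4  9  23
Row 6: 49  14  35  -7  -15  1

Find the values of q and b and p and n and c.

Rows 3 and 5 both sum to 77, so that's the common total.
The known cells in column 5 total 49, leaving 77 − 49 = 28 for the blank.
The known cells in row 1 total 77, leaving 77 − 77 = 0 for the blank.
The known cells in row 2 total 72, leaving 77 − 72 = 5 for the blank.
The known cells in column 2 total 73, leaving 77 − 73 = 4 for the blank.
The known cells in row 4 total 81, leaving 77 − 81 = -4 for the blank.

q = 5, b = 4, p = -4, n = 0, c = 28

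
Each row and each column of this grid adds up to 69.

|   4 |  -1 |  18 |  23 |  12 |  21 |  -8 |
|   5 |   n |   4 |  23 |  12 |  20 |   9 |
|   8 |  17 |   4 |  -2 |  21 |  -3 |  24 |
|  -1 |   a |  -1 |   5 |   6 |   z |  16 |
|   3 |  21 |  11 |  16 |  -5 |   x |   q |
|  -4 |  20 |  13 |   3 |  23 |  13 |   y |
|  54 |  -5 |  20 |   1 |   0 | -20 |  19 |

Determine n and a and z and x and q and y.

n = -4, a = 21, z = 23, x = 15, q = 8, y = 1

The known cells in row 2 total 73, leaving 69 − 73 = -4 for the blank.
The known cells in column 2 total 48, leaving 69 − 48 = 21 for the blank.
The known cells in row 6 total 68, leaving 69 − 68 = 1 for the blank.
The known cells in column 7 total 61, leaving 69 − 61 = 8 for the blank.
The known cells in row 5 total 54, leaving 69 − 54 = 15 for the blank.
The known cells in row 4 total 46, leaving 69 − 46 = 23 for the blank.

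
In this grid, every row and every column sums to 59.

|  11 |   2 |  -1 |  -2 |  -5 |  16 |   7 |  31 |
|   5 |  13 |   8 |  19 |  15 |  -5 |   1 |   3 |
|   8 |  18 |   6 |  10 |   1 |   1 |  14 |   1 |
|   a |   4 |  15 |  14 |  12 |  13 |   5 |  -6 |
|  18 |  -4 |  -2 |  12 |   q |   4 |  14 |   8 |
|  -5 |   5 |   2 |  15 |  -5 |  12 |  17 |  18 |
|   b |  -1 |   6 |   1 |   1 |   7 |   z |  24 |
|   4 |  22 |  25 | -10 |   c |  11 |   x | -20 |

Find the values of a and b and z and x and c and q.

a = 2, b = 16, z = 5, x = -4, c = 31, q = 9

Row 5 has 18 − 4 − 2 + 12 + 4 + 14 + 8 = 50; the blank must be 59 − 50 = 9.
Column 5 has -5 + 15 + 1 + 12 + 9 − 5 + 1 = 28; the blank must be 59 − 28 = 31.
Row 4 has 4 + 15 + 14 + 12 + 13 + 5 − 6 = 57; the blank must be 59 − 57 = 2.
Row 8 has 4 + 22 + 25 − 10 + 31 + 11 − 20 = 63; the blank must be 59 − 63 = -4.
Column 1 has 11 + 5 + 8 + 2 + 18 − 5 + 4 = 43; the blank must be 59 − 43 = 16.
Row 7 has 16 − 1 + 6 + 1 + 1 + 7 + 24 = 54; the blank must be 59 − 54 = 5.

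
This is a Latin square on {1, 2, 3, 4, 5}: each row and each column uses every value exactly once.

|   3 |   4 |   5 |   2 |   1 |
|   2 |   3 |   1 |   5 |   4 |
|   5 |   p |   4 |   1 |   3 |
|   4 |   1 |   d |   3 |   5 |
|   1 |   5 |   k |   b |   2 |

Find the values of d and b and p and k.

d = 2, b = 4, p = 2, k = 3

Cell (4,3): row 4 already has {1, 3, 4, 5} → 2.
For row 3, column 2: row 3 already has {1, 3, 4, 5}; that leaves 2.
For row 5, column 3: column 3 already has {1, 2, 4, 5}; that leaves 3.
For row 5, column 4: row 5 already has {1, 2, 3, 5}; that leaves 4.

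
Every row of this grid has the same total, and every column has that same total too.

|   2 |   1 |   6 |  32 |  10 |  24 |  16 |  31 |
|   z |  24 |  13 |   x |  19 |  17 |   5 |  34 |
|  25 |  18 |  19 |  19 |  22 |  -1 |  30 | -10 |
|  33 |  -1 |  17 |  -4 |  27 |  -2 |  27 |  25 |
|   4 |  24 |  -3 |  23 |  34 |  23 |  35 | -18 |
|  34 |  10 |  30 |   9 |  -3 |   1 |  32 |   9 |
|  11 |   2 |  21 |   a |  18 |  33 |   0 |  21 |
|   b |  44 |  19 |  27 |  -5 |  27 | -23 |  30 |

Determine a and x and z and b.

Rows 1 and 3 both sum to 122, so that's the common total.
Row 7: 11 + 2 + 21 + 18 + 33 + 0 + 21 = 106, so its missing entry is 122 − 106 = 16.
Column 4: 32 + 19 − 4 + 23 + 9 + 16 + 27 = 122, so its missing entry is 122 − 122 = 0.
Row 2: 24 + 13 + 0 + 19 + 17 + 5 + 34 = 112, so its missing entry is 122 − 112 = 10.
Row 8: 44 + 19 + 27 − 5 + 27 − 23 + 30 = 119, so its missing entry is 122 − 119 = 3.

a = 16, x = 0, z = 10, b = 3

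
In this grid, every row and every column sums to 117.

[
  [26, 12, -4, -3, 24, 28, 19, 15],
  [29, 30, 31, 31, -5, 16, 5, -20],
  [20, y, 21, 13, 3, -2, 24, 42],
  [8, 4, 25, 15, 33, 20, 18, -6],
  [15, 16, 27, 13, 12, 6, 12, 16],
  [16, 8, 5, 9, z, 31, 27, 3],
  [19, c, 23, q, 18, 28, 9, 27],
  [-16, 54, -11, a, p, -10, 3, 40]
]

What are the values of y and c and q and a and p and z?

The known cells in row 3 total 121, leaving 117 − 121 = -4 for the blank.
The known cells in column 2 total 120, leaving 117 − 120 = -3 for the blank.
The known cells in row 6 total 99, leaving 117 − 99 = 18 for the blank.
The known cells in column 5 total 103, leaving 117 − 103 = 14 for the blank.
The known cells in row 8 total 74, leaving 117 − 74 = 43 for the blank.
The known cells in row 7 total 121, leaving 117 − 121 = -4 for the blank.

y = -4, c = -3, q = -4, a = 43, p = 14, z = 18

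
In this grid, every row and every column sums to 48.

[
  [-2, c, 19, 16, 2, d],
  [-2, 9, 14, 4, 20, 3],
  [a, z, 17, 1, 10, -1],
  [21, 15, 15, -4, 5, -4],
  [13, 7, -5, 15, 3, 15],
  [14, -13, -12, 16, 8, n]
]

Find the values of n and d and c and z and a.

n = 35, d = 0, c = 13, z = 17, a = 4

The known cells in row 6 total 13, leaving 48 − 13 = 35 for the blank.
The known cells in column 1 total 44, leaving 48 − 44 = 4 for the blank.
The known cells in row 3 total 31, leaving 48 − 31 = 17 for the blank.
The known cells in column 2 total 35, leaving 48 − 35 = 13 for the blank.
The known cells in row 1 total 48, leaving 48 − 48 = 0 for the blank.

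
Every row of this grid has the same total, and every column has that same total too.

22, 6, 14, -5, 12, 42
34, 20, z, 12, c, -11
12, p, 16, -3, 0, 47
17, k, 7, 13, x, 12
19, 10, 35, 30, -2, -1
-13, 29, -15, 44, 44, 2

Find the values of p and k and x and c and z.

Rows 1 and 5 both sum to 91, so that's the common total.
The known cells in column 3 total 57, leaving 91 − 57 = 34 for the blank.
The known cells in row 3 total 72, leaving 91 − 72 = 19 for the blank.
The known cells in column 2 total 84, leaving 91 − 84 = 7 for the blank.
The known cells in row 4 total 56, leaving 91 − 56 = 35 for the blank.
The known cells in row 2 total 89, leaving 91 − 89 = 2 for the blank.

p = 19, k = 7, x = 35, c = 2, z = 34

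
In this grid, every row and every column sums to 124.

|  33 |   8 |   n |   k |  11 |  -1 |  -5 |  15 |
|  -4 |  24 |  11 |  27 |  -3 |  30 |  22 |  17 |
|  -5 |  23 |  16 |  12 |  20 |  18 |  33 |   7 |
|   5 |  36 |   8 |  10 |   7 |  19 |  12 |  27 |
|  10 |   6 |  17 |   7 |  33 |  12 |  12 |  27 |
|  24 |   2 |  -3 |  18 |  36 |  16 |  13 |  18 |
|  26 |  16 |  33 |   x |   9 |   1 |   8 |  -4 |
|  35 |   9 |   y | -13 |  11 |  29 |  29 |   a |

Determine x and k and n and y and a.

Column 8 has 15 + 17 + 7 + 27 + 27 + 18 − 4 = 107; the blank must be 124 − 107 = 17.
Row 8 has 35 + 9 − 13 + 11 + 29 + 29 + 17 = 117; the blank must be 124 − 117 = 7.
Column 3 has 11 + 16 + 8 + 17 − 3 + 33 + 7 = 89; the blank must be 124 − 89 = 35.
Row 1 has 33 + 8 + 35 + 11 − 1 − 5 + 15 = 96; the blank must be 124 − 96 = 28.
Row 7 has 26 + 16 + 33 + 9 + 1 + 8 − 4 = 89; the blank must be 124 − 89 = 35.

x = 35, k = 28, n = 35, y = 7, a = 17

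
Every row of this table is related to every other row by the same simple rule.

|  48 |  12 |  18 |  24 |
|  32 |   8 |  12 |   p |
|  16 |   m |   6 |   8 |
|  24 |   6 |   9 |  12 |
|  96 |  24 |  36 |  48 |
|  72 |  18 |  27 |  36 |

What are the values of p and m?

p = 16, m = 4

Each row is a constant multiple of every other row — this is a multiplication table with the headers hidden.
Row 2 is 32/48 = 2/3 times row 1, so its entry in column 4 is 24 × 2/3 = 16.
Row 3 is 16/48 = 1/3 times row 1, so its entry in column 2 is 12 × 1/3 = 4.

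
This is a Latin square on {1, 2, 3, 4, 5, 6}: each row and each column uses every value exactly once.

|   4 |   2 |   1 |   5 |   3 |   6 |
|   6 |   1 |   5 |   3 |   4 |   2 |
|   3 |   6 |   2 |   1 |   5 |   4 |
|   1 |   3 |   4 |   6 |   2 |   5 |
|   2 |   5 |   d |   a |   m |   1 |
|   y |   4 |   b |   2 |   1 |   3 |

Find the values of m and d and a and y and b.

m = 6, d = 3, a = 4, y = 5, b = 6

For row 5, column 5: column 5 already has {1, 2, 3, 4, 5}; that leaves 6.
For row 5, column 4: column 4 already has {1, 2, 3, 5, 6}; that leaves 4.
For row 5, column 3: row 5 already has {1, 2, 4, 5, 6}; that leaves 3.
At (row 6, col 1): column 1 already has {1, 2, 3, 4, 6}, so the value is 5.
For row 6, column 3: row 6 already has {1, 2, 3, 4, 5}; that leaves 6.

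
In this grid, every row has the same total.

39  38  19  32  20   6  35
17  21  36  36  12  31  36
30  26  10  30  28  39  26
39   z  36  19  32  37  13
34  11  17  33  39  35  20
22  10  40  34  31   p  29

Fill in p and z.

p = 23, z = 13

Row 3 sums to 189 and so does row 5; that's the common total.
In row 6 the known cells total 166, leaving 189 − 166 = 23.
In row 4 the known cells total 176, leaving 189 − 176 = 13.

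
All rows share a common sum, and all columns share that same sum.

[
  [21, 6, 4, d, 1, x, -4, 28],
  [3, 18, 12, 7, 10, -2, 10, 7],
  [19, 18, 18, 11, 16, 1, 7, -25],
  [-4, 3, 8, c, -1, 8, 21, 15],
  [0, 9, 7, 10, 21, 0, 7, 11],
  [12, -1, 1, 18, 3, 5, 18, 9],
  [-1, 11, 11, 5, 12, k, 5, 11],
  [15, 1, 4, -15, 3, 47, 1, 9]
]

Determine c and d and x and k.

c = 15, d = 14, x = -5, k = 11

Rows 2 and 3 both sum to 65, so that's the common total.
Row 4: -4 + 3 + 8 − 1 + 8 + 21 + 15 = 50, so its missing entry is 65 − 50 = 15.
Row 7: -1 + 11 + 11 + 5 + 12 + 5 + 11 = 54, so its missing entry is 65 − 54 = 11.
Column 6: -2 + 1 + 8 + 0 + 5 + 11 + 47 = 70, so its missing entry is 65 − 70 = -5.
Row 1: 21 + 6 + 4 + 1 − 5 − 4 + 28 = 51, so its missing entry is 65 − 51 = 14.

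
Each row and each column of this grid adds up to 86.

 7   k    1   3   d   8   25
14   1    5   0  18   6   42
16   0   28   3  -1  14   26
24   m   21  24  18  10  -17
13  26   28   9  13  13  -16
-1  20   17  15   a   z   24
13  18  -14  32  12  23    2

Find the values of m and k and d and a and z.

m = 6, k = 15, d = 27, a = -1, z = 12

The known cells in column 6 total 74, leaving 86 − 74 = 12 for the blank.
The known cells in row 4 total 80, leaving 86 − 80 = 6 for the blank.
The known cells in column 2 total 71, leaving 86 − 71 = 15 for the blank.
The known cells in row 1 total 59, leaving 86 − 59 = 27 for the blank.
The known cells in row 6 total 87, leaving 86 − 87 = -1 for the blank.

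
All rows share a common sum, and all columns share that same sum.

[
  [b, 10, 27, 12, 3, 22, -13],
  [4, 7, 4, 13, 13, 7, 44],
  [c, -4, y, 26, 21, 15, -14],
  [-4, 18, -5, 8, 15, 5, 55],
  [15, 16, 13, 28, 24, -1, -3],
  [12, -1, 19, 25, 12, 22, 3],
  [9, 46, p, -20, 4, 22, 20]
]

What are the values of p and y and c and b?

p = 11, y = 23, c = 25, b = 31

Rows 2 and 4 both sum to 92, so that's the common total.
Row 1: 10 + 27 + 12 + 3 + 22 − 13 = 61, so its missing entry is 92 − 61 = 31.
Row 7: 9 + 46 − 20 + 4 + 22 + 20 = 81, so its missing entry is 92 − 81 = 11.
Column 1: 31 + 4 − 4 + 15 + 12 + 9 = 67, so its missing entry is 92 − 67 = 25.
Row 3: 25 − 4 + 26 + 21 + 15 − 14 = 69, so its missing entry is 92 − 69 = 23.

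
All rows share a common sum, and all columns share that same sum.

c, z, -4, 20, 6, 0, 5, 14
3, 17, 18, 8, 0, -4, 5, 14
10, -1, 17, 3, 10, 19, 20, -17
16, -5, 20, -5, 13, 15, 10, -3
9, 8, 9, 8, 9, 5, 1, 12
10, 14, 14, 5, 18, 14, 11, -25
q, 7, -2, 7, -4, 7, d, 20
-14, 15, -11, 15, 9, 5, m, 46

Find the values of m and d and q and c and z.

Rows 2 and 3 both sum to 61, so that's the common total.
Column 2 has 17 − 1 − 5 + 8 + 14 + 7 + 15 = 55; the blank must be 61 − 55 = 6.
Row 1 has 6 − 4 + 20 + 6 + 0 + 5 + 14 = 47; the blank must be 61 − 47 = 14.
Row 8 has -14 + 15 − 11 + 15 + 9 + 5 + 46 = 65; the blank must be 61 − 65 = -4.
Column 1 has 14 + 3 + 10 + 16 + 9 + 10 − 14 = 48; the blank must be 61 − 48 = 13.
Row 7 has 13 + 7 − 2 + 7 − 4 + 7 + 20 = 48; the blank must be 61 − 48 = 13.

m = -4, d = 13, q = 13, c = 14, z = 6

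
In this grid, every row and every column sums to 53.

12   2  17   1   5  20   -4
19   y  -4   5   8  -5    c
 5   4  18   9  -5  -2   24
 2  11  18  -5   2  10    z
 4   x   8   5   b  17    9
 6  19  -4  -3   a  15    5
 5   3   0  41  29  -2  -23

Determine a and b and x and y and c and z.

a = 15, b = -1, x = 11, y = 3, c = 27, z = 15

The known cells in row 6 total 38, leaving 53 − 38 = 15 for the blank.
The known cells in column 5 total 54, leaving 53 − 54 = -1 for the blank.
The known cells in row 4 total 38, leaving 53 − 38 = 15 for the blank.
The known cells in column 7 total 26, leaving 53 − 26 = 27 for the blank.
The known cells in row 2 total 50, leaving 53 − 50 = 3 for the blank.
The known cells in row 5 total 42, leaving 53 − 42 = 11 for the blank.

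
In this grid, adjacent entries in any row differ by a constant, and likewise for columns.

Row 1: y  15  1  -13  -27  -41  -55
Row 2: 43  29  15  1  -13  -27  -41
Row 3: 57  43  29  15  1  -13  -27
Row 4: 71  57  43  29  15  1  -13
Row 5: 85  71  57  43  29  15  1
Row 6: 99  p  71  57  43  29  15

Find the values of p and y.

p = 85, y = 29

Along each row the entries change by -14 per step; down each column they change by 14.
Row 6: from 99 at column 1, stepping by -14 to column 2 gives 85.
Row 1: from 15 at column 2, stepping by -14 to column 1 gives 29.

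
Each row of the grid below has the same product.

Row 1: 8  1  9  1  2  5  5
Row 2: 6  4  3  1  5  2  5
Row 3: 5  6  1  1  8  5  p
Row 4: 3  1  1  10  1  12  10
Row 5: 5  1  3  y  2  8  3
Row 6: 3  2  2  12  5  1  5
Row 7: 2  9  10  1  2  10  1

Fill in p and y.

p = 3, y = 5

Rows 2 and 6 each multiply to 3600, so every row has product 3600.
Row 3: 5×6×1×1×8×5 = 1200, so the missing entry is 3600 ÷ 1200 = 3.
Row 5: 5×1×3×2×8×3 = 720, so the missing entry is 3600 ÷ 720 = 5.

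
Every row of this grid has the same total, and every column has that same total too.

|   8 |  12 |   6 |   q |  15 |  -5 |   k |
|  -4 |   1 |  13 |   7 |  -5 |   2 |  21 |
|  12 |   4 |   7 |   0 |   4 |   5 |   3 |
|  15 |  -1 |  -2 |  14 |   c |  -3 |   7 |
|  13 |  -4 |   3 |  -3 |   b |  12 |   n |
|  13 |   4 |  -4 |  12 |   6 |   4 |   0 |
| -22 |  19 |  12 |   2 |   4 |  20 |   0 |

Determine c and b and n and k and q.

c = 5, b = 6, n = 8, k = -4, q = 3

Rows 2 and 3 both sum to 35, so that's the common total.
Row 4: 15 − 1 − 2 + 14 − 3 + 7 = 30, so its missing entry is 35 − 30 = 5.
Column 5: 15 − 5 + 4 + 5 + 6 + 4 = 29, so its missing entry is 35 − 29 = 6.
Column 4: 7 + 0 + 14 − 3 + 12 + 2 = 32, so its missing entry is 35 − 32 = 3.
Row 5: 13 − 4 + 3 − 3 + 6 + 12 = 27, so its missing entry is 35 − 27 = 8.
Row 1: 8 + 12 + 6 + 3 + 15 − 5 = 39, so its missing entry is 35 − 39 = -4.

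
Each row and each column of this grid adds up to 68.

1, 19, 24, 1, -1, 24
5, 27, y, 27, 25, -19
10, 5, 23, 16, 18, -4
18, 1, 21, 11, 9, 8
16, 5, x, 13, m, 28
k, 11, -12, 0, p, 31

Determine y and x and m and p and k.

y = 3, x = 9, m = -3, p = 20, k = 18

The known cells in row 2 total 65, leaving 68 − 65 = 3 for the blank.
The known cells in column 3 total 59, leaving 68 − 59 = 9 for the blank.
The known cells in row 5 total 71, leaving 68 − 71 = -3 for the blank.
The known cells in column 5 total 48, leaving 68 − 48 = 20 for the blank.
The known cells in row 6 total 50, leaving 68 − 50 = 18 for the blank.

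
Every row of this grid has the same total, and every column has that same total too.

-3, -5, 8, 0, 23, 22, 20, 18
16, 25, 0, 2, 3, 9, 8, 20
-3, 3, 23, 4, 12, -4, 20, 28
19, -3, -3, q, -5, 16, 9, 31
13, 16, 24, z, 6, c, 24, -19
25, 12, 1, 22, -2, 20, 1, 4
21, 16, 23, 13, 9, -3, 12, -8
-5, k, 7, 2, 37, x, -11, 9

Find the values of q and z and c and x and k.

Rows 1 and 2 both sum to 83, so that's the common total.
Column 2: -5 + 25 + 3 − 3 + 16 + 12 + 16 = 64, so its missing entry is 83 − 64 = 19.
Row 4: 19 − 3 − 3 − 5 + 16 + 9 + 31 = 64, so its missing entry is 83 − 64 = 19.
Column 4: 0 + 2 + 4 + 19 + 22 + 13 + 2 = 62, so its missing entry is 83 − 62 = 21.
Row 5: 13 + 16 + 24 + 21 + 6 + 24 − 19 = 85, so its missing entry is 83 − 85 = -2.
Row 8: -5 + 19 + 7 + 2 + 37 − 11 + 9 = 58, so its missing entry is 83 − 58 = 25.

q = 19, z = 21, c = -2, x = 25, k = 19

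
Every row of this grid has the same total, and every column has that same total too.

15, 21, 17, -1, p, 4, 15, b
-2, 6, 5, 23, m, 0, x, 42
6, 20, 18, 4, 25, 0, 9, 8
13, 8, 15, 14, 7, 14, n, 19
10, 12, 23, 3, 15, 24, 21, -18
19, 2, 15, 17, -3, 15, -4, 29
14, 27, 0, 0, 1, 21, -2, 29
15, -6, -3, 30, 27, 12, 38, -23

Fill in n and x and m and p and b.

Rows 3 and 5 both sum to 90, so that's the common total.
Column 8: 42 + 8 + 19 − 18 + 29 + 29 − 23 = 86, so its missing entry is 90 − 86 = 4.
Row 1: 15 + 21 + 17 − 1 + 4 + 15 + 4 = 75, so its missing entry is 90 − 75 = 15.
Column 5: 15 + 25 + 7 + 15 − 3 + 1 + 27 = 87, so its missing entry is 90 − 87 = 3.
Row 4: 13 + 8 + 15 + 14 + 7 + 14 + 19 = 90, so its missing entry is 90 − 90 = 0.
Row 2: -2 + 6 + 5 + 23 + 3 + 0 + 42 = 77, so its missing entry is 90 − 77 = 13.

n = 0, x = 13, m = 3, p = 15, b = 4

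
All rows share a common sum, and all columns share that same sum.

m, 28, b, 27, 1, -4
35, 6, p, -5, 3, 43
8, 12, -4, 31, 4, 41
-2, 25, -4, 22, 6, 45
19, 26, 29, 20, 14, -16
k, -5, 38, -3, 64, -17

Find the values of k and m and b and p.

Rows 3 and 4 both sum to 92, so that's the common total.
Row 2: 35 + 6 − 5 + 3 + 43 = 82, so its missing entry is 92 − 82 = 10.
Column 3: 10 − 4 − 4 + 29 + 38 = 69, so its missing entry is 92 − 69 = 23.
Row 6: -5 + 38 − 3 + 64 − 17 = 77, so its missing entry is 92 − 77 = 15.
Row 1: 28 + 23 + 27 + 1 − 4 = 75, so its missing entry is 92 − 75 = 17.

k = 15, m = 17, b = 23, p = 10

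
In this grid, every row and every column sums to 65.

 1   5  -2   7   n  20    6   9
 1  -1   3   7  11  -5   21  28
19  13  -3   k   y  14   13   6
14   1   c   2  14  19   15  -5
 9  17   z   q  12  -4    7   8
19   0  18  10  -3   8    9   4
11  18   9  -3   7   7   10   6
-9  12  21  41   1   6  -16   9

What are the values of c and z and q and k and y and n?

Row 1 has 1 + 5 − 2 + 7 + 20 + 6 + 9 = 46; the blank must be 65 − 46 = 19.
Column 5 has 19 + 11 + 14 + 12 − 3 + 7 + 1 = 61; the blank must be 65 − 61 = 4.
Row 3 has 19 + 13 − 3 + 4 + 14 + 13 + 6 = 66; the blank must be 65 − 66 = -1.
Column 4 has 7 + 7 − 1 + 2 + 10 − 3 + 41 = 63; the blank must be 65 − 63 = 2.
Row 5 has 9 + 17 + 2 + 12 − 4 + 7 + 8 = 51; the blank must be 65 − 51 = 14.
Row 4 has 14 + 1 + 2 + 14 + 19 + 15 − 5 = 60; the blank must be 65 − 60 = 5.

c = 5, z = 14, q = 2, k = -1, y = 4, n = 19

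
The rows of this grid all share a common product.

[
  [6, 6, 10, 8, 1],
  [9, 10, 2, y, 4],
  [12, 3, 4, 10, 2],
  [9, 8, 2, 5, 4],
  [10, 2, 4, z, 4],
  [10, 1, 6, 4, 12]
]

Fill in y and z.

Rows 4 and 6 each multiply to 2880, so every row has product 2880.
Row 2: 9×10×2×4 = 720, so the missing entry is 2880 ÷ 720 = 4.
Row 5: 10×2×4×4 = 320, so the missing entry is 2880 ÷ 320 = 9.

y = 4, z = 9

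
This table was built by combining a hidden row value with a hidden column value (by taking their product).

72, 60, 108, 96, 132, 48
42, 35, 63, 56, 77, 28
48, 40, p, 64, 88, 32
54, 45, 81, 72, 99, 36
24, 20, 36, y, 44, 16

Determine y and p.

Each row is a constant multiple of every other row — this is a multiplication table with the headers hidden.
Row 5 is 44/132 = 1/3 times row 1, so its entry in column 4 is 96 × 1/3 = 32.
Row 3 is 88/132 = 2/3 times row 1, so its entry in column 3 is 108 × 2/3 = 72.

y = 32, p = 72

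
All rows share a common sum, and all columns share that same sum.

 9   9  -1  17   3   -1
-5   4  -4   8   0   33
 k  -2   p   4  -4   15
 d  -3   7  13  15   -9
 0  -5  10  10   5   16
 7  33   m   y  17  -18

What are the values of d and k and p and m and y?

Rows 1 and 2 both sum to 36, so that's the common total.
The known cells in row 4 total 23, leaving 36 − 23 = 13 for the blank.
The known cells in column 1 total 24, leaving 36 − 24 = 12 for the blank.
The known cells in row 3 total 25, leaving 36 − 25 = 11 for the blank.
The known cells in column 4 total 52, leaving 36 − 52 = -16 for the blank.
The known cells in row 6 total 23, leaving 36 − 23 = 13 for the blank.

d = 13, k = 12, p = 11, m = 13, y = -16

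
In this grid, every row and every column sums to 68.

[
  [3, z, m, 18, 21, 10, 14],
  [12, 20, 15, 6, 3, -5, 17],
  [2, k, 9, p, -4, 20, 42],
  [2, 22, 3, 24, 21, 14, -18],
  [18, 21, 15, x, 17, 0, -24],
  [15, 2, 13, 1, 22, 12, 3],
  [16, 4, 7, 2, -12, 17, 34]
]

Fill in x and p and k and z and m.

x = 21, p = -4, k = 3, z = -4, m = 6

Row 5: 18 + 21 + 15 + 17 + 0 − 24 = 47, so its missing entry is 68 − 47 = 21.
Column 4: 18 + 6 + 24 + 21 + 1 + 2 = 72, so its missing entry is 68 − 72 = -4.
Row 3: 2 + 9 − 4 − 4 + 20 + 42 = 65, so its missing entry is 68 − 65 = 3.
Column 2: 20 + 3 + 22 + 21 + 2 + 4 = 72, so its missing entry is 68 − 72 = -4.
Row 1: 3 − 4 + 18 + 21 + 10 + 14 = 62, so its missing entry is 68 − 62 = 6.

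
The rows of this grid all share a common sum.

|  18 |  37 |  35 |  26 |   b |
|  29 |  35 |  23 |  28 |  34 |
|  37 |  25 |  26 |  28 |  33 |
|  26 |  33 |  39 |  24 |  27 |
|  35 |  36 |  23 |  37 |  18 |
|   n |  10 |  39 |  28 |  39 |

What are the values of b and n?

Row 2 sums to 149 and so does row 5; that's the common total.
In row 1 the known cells total 116, leaving 149 − 116 = 33.
In row 6 the known cells total 116, leaving 149 − 116 = 33.

b = 33, n = 33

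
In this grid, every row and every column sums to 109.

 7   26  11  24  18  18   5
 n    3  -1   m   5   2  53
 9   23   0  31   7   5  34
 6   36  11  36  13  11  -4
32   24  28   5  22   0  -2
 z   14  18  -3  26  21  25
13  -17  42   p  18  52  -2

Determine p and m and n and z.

p = 3, m = 13, n = 34, z = 8

The known cells in row 6 total 101, leaving 109 − 101 = 8 for the blank.
The known cells in column 1 total 75, leaving 109 − 75 = 34 for the blank.
The known cells in row 7 total 106, leaving 109 − 106 = 3 for the blank.
The known cells in row 2 total 96, leaving 109 − 96 = 13 for the blank.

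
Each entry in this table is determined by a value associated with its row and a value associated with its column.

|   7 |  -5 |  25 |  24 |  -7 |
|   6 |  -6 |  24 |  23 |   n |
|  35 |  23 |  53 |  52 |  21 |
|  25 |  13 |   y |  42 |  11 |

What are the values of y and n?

y = 43, n = -8

The difference between any two rows is the same in every column — this is an addition table with the headers hidden.
Row 4 minus row 1 is 42 − 24 = 18, so its entry in column 3 is 25 + 18 = 43.
Row 2 minus row 1 is 23 − 24 = -1, so its entry in column 5 is -7 + (-1) = -8.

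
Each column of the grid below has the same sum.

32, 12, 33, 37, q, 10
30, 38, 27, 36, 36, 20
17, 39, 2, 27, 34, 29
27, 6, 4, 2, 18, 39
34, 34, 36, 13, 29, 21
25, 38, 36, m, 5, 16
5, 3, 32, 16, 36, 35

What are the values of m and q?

m = 39, q = 12

Columns 2 and 6 both add up to 170, so every column sums to 170.
Column 4: 37 + 36 + 27 + 2 + 13 + 16 = 131, so the missing entry is 170 − 131 = 39.
Column 5: 36 + 34 + 18 + 29 + 5 + 36 = 158, so the missing entry is 170 − 158 = 12.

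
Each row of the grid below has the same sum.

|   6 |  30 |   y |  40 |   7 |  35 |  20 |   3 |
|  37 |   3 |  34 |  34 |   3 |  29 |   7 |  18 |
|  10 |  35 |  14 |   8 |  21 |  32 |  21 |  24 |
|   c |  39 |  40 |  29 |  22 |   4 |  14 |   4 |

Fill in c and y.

c = 13, y = 24

Row 2 sums to 165 and so does row 3; that's the common total.
In row 4 the known cells total 152, leaving 165 − 152 = 13.
In row 1 the known cells total 141, leaving 165 − 141 = 24.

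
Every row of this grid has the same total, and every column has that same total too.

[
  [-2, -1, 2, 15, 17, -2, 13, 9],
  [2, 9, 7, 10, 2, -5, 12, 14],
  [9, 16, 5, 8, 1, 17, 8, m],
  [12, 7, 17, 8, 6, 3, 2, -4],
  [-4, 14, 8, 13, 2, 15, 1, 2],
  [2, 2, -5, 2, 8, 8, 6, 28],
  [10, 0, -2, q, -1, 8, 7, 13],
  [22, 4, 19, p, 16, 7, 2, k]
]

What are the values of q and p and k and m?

q = 16, p = -21, k = 2, m = -13

Rows 1 and 2 both sum to 51, so that's the common total.
The known cells in row 7 total 35, leaving 51 − 35 = 16 for the blank.
The known cells in row 3 total 64, leaving 51 − 64 = -13 for the blank.
The known cells in column 8 total 49, leaving 51 − 49 = 2 for the blank.
The known cells in row 8 total 72, leaving 51 − 72 = -21 for the blank.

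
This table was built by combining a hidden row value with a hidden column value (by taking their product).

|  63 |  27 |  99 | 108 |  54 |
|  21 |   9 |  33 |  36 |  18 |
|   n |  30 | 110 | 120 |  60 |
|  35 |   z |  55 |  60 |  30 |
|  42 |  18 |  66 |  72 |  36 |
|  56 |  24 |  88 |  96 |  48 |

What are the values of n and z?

Each row is a constant multiple of every other row — this is a multiplication table with the headers hidden.
Row 3 is 120/108 = 10/9 times row 1, so its entry in column 1 is 63 × 10/9 = 70.
Row 4 is 60/108 = 5/9 times row 1, so its entry in column 2 is 27 × 5/9 = 15.

n = 70, z = 15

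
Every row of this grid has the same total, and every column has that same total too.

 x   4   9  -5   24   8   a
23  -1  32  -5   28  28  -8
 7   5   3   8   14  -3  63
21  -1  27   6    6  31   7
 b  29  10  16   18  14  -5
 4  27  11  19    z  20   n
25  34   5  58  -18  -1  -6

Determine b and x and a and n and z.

Rows 2 and 3 both sum to 97, so that's the common total.
Row 5 has 29 + 10 + 16 + 18 + 14 − 5 = 82; the blank must be 97 − 82 = 15.
Column 1 has 23 + 7 + 21 + 15 + 4 + 25 = 95; the blank must be 97 − 95 = 2.
Column 5 has 24 + 28 + 14 + 6 + 18 − 18 = 72; the blank must be 97 − 72 = 25.
Row 1 has 2 + 4 + 9 − 5 + 24 + 8 = 42; the blank must be 97 − 42 = 55.
Row 6 has 4 + 27 + 11 + 19 + 25 + 20 = 106; the blank must be 97 − 106 = -9.

b = 15, x = 2, a = 55, n = -9, z = 25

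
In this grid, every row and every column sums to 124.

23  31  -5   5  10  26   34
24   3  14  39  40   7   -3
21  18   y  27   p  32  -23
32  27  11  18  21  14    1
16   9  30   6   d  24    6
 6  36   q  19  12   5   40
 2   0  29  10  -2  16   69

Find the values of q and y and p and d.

The known cells in row 5 total 91, leaving 124 − 91 = 33 for the blank.
The known cells in column 5 total 114, leaving 124 − 114 = 10 for the blank.
The known cells in row 3 total 85, leaving 124 − 85 = 39 for the blank.
The known cells in row 6 total 118, leaving 124 − 118 = 6 for the blank.

q = 6, y = 39, p = 10, d = 33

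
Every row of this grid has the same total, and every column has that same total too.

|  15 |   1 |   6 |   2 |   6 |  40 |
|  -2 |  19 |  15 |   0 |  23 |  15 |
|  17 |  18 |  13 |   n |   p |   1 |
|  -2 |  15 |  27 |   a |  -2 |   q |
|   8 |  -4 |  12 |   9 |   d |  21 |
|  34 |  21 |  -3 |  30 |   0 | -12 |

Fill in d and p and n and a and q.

Rows 1 and 2 both sum to 70, so that's the common total.
The known cells in row 5 total 46, leaving 70 − 46 = 24 for the blank.
The known cells in column 5 total 51, leaving 70 − 51 = 19 for the blank.
The known cells in row 3 total 68, leaving 70 − 68 = 2 for the blank.
The known cells in column 4 total 43, leaving 70 − 43 = 27 for the blank.
The known cells in row 4 total 65, leaving 70 − 65 = 5 for the blank.

d = 24, p = 19, n = 2, a = 27, q = 5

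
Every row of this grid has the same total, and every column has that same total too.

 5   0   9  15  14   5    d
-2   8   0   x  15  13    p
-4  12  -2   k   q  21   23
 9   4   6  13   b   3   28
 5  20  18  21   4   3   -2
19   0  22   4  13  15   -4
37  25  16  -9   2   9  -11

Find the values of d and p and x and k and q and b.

d = 21, p = 14, x = 21, k = 4, q = 15, b = 6

Rows 5 and 6 both sum to 69, so that's the common total.
Row 4: 9 + 4 + 6 + 13 + 3 + 28 = 63, so its missing entry is 69 − 63 = 6.
Column 5: 14 + 15 + 6 + 4 + 13 + 2 = 54, so its missing entry is 69 − 54 = 15.
Row 1: 5 + 0 + 9 + 15 + 14 + 5 = 48, so its missing entry is 69 − 48 = 21.
Row 3: -4 + 12 − 2 + 15 + 21 + 23 = 65, so its missing entry is 69 − 65 = 4.
Column 7: 21 + 23 + 28 − 2 − 4 − 11 = 55, so its missing entry is 69 − 55 = 14.
Row 2: -2 + 8 + 0 + 15 + 13 + 14 = 48, so its missing entry is 69 − 48 = 21.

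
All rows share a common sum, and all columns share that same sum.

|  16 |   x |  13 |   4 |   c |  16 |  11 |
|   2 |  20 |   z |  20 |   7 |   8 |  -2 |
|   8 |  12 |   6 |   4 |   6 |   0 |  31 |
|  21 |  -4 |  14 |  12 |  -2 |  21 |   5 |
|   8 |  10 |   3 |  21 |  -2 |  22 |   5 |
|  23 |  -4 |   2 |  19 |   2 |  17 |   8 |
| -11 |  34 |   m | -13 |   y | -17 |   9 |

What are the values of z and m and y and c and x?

Rows 3 and 4 both sum to 67, so that's the common total.
Column 2: 20 + 12 − 4 + 10 − 4 + 34 = 68, so its missing entry is 67 − 68 = -1.
Row 2: 2 + 20 + 20 + 7 + 8 − 2 = 55, so its missing entry is 67 − 55 = 12.
Column 3: 13 + 12 + 6 + 14 + 3 + 2 = 50, so its missing entry is 67 − 50 = 17.
Row 1: 16 − 1 + 13 + 4 + 16 + 11 = 59, so its missing entry is 67 − 59 = 8.
Row 7: -11 + 34 + 17 − 13 − 17 + 9 = 19, so its missing entry is 67 − 19 = 48.

z = 12, m = 17, y = 48, c = 8, x = -1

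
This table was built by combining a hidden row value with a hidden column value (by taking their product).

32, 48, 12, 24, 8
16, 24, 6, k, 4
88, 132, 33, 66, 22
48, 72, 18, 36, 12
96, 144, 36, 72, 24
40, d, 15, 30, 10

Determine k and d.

Each row is a constant multiple of every other row — this is a multiplication table with the headers hidden.
Row 2 is 4/8 = 1/2 times row 1, so its entry in column 4 is 24 × 1/2 = 12.
Row 6 is 10/8 = 5/4 times row 1, so its entry in column 2 is 48 × 5/4 = 60.

k = 12, d = 60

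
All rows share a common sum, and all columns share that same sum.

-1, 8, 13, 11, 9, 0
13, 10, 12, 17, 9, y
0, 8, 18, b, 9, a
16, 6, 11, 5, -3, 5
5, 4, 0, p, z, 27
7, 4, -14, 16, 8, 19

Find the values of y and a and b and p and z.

Rows 1 and 4 both sum to 40, so that's the common total.
The known cells in column 5 total 32, leaving 40 − 32 = 8 for the blank.
The known cells in row 5 total 44, leaving 40 − 44 = -4 for the blank.
The known cells in row 2 total 61, leaving 40 − 61 = -21 for the blank.
The known cells in column 4 total 45, leaving 40 − 45 = -5 for the blank.
The known cells in row 3 total 30, leaving 40 − 30 = 10 for the blank.

y = -21, a = 10, b = -5, p = -4, z = 8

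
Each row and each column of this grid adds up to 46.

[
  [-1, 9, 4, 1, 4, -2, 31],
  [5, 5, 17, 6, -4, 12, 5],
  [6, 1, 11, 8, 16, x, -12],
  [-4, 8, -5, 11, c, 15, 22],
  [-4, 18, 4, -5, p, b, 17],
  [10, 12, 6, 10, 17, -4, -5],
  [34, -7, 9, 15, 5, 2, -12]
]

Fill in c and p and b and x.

c = -1, p = 9, b = 7, x = 16

Row 3: 6 + 1 + 11 + 8 + 16 − 12 = 30, so its missing entry is 46 − 30 = 16.
Column 6: -2 + 12 + 16 + 15 − 4 + 2 = 39, so its missing entry is 46 − 39 = 7.
Row 5: -4 + 18 + 4 − 5 + 7 + 17 = 37, so its missing entry is 46 − 37 = 9.
Row 4: -4 + 8 − 5 + 11 + 15 + 22 = 47, so its missing entry is 46 − 47 = -1.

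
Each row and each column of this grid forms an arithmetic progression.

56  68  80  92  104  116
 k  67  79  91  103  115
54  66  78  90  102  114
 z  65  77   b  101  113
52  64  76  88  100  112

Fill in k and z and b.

k = 55, z = 53, b = 89

Along each row the entries change by 12 per step; down each column they change by -1.
Row 2: from 67 at column 2, stepping by 12 to column 1 gives 55.
Row 4: from 65 at column 2, stepping by 12 to column 1 gives 53.
Row 4: from 65 at column 2, stepping by 12 to column 4 gives 89.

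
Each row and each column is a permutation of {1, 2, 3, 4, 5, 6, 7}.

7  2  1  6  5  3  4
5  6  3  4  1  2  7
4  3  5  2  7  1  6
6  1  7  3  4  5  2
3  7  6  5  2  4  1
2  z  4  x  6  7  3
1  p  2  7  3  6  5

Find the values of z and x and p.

For row 6, column 4: column 4 already has {2, 3, 4, 5, 6, 7}; that leaves 1.
For row 7, column 2: row 7 already has {1, 2, 3, 5, 6, 7}; that leaves 4.
Cell (6,2): row 6 already has {1, 2, 3, 4, 6, 7} → 5.

z = 5, x = 1, p = 4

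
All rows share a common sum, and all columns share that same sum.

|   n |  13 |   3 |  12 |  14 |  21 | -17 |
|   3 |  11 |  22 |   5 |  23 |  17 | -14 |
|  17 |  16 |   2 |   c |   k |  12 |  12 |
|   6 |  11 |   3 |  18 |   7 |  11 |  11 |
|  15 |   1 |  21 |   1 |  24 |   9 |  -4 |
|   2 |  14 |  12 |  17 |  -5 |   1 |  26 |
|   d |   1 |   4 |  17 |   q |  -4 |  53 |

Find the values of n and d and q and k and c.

Rows 2 and 4 both sum to 67, so that's the common total.
Row 1: 13 + 3 + 12 + 14 + 21 − 17 = 46, so its missing entry is 67 − 46 = 21.
Column 4: 12 + 5 + 18 + 1 + 17 + 17 = 70, so its missing entry is 67 − 70 = -3.
Row 3: 17 + 16 + 2 − 3 + 12 + 12 = 56, so its missing entry is 67 − 56 = 11.
Column 5: 14 + 23 + 11 + 7 + 24 − 5 = 74, so its missing entry is 67 − 74 = -7.
Row 7: 1 + 4 + 17 − 7 − 4 + 53 = 64, so its missing entry is 67 − 64 = 3.

n = 21, d = 3, q = -7, k = 11, c = -3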